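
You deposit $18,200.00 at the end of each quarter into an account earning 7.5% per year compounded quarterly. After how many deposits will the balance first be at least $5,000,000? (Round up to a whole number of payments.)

Periodic rate r = 0.075/4 per quarter; n is counted in quarters.
Ordinary annuity FV: 5,000,000 = 18,200 × [((1+r)^n − 1)/r].
(1+r)^n = 1 + 5,000,000 × r / 18,200, so n = ln(1 + 5,000,000·r/18,200) / ln(1+r) = 97.79.
Round up to a whole number of payments: n = 98.

98 payments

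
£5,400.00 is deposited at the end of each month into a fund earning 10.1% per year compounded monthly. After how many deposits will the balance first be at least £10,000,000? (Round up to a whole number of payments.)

Periodic rate r = 0.101/12 per month; n is counted in months.
Ordinary annuity FV: 10,000,000 = 5,400 × [((1+r)^n − 1)/r].
(1+r)^n = 1 + 10,000,000 × r / 5,400, so n = ln(1 + 10,000,000·r/5,400) / ln(1+r) = 335.10.
Round up to a whole number of payments: n = 336.

336 payments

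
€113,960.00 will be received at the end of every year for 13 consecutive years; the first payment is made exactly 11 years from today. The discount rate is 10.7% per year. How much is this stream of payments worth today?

€282,587.58

Ordinary annuity of 13 payments, first payment at period 11.
Periodic rate r = 0.107 per year.
The ordinary-annuity PV formula values the stream one period before the first payment (period 10); discount that back 10 periods:
PV₀ = 113,960 × [1 − (1+r)^−13] / r × (1+r)^−10 = €282,587.58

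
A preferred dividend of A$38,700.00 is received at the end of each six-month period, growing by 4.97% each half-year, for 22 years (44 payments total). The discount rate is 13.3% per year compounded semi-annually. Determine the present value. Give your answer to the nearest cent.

Periodic rate r = 0.133/2 per half-year; n is counted in half-years.
Growing ordinary annuity: PV = PMT₁ × [1 − ((1+g)/(1+r))^n] / (r − g) = 38,700 × [1 − ((1+0.0497)/(1+r))^44] / (r − 0.0497) = A$1,158,078.19.

A$1,158,078.19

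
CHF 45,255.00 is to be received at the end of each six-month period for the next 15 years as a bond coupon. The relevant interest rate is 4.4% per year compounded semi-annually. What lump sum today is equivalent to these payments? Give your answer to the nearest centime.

This is an ordinary annuity: 30 payments of CHF 45,255.00 at the end of each six-month period.
Periodic rate r = 0.044/2 per half-year; n is counted in half-years.
PV = PMT × [(1 − (1+r)^−n)/r] = 45,255 × [1 − (1+r)^−30] / r = CHF 986,224.12

CHF 986,224.12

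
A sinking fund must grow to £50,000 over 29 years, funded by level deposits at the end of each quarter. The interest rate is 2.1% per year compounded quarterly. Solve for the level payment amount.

£314.12

Level ordinary annuity; solve FV = PMT × [((1+r)^n − 1)/r] for PMT.
Periodic rate r = 0.021/4 per quarter; n is counted in quarters.
With n = 116: PMT = 50,000 / ([((1+r)^n − 1)/r]) = £314.12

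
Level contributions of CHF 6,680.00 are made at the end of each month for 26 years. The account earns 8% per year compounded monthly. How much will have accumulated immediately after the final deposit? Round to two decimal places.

CHF 6,963,305.76

This is an ordinary annuity: 312 deposits of CHF 6,680.00 at the end of each month.
Periodic rate r = 0.08/12 per month; n is counted in months.
FV = PMT × [((1+r)^n − 1)/r] = 6,680 × [(1+r)^312 − 1] / r = CHF 6,963,305.76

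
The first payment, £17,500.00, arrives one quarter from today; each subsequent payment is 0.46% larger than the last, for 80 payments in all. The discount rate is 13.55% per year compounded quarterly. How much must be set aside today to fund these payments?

Periodic rate r = 0.1355/4 per quarter; n is counted in quarters.
Growing ordinary annuity: PV = PMT₁ × [1 − ((1+g)/(1+r))^n] / (r − g) = 17,500 × [1 − ((1+0.0046)/(1+r))^80] / (r − 0.0046) = £537,724.24.

£537,724.24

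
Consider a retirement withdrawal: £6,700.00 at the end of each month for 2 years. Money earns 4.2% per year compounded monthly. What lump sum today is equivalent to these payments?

This is an ordinary annuity: 24 payments of £6,700.00 at the end of each month.
Periodic rate r = 0.042/12 per month; n is counted in months.
PV = PMT × [(1 − (1+r)^−n)/r] = 6,700 × [1 − (1+r)^−24] / r = £153,973.45

£153,973.45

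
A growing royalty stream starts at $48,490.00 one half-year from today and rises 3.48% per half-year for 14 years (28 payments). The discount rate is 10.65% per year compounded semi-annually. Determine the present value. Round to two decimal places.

Periodic rate r = 0.1065/2 per half-year; n is counted in half-years.
Growing ordinary annuity: PV = PMT₁ × [1 − ((1+g)/(1+r))^n] / (r − g) = 48,490 × [1 − ((1+0.0348)/(1+r))^28] / (r − 0.0348) = $1,025,845.01.

$1,025,845.01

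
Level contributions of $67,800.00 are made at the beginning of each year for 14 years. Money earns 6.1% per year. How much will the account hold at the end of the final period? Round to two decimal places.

$1,522,384.12

This is an annuity due: 14 deposits of $67,800.00 at the beginning of each year.
Periodic rate r = 0.061 per year.
FV = PMT × [((1+r)^n − 1)/r] × (1+r) = 67,800 × [(1+r)^14 − 1] / r × (1+r) = $1,522,384.12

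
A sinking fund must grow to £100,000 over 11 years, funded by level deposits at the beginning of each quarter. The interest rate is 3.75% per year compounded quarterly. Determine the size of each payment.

Level annuity due; solve FV = PMT × [((1+r)^n − 1)/r] × (1+r) for PMT.
Periodic rate r = 0.0375/4 per quarter; n is counted in quarters.
With n = 44: PMT = 100,000 / ([((1+r)^n − 1)/r] × (1+r)) = £1,829.45

£1,829.45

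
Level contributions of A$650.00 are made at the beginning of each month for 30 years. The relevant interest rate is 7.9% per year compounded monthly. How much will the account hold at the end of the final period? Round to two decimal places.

A$955,541.65

This is an annuity due: 360 deposits of A$650.00 at the beginning of each month.
Periodic rate r = 0.079/12 per month; n is counted in months.
FV = PMT × [((1+r)^n − 1)/r] × (1+r) = 650 × [(1+r)^360 − 1] / r × (1+r) = A$955,541.65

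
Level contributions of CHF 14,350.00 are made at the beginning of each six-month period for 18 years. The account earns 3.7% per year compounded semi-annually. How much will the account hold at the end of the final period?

CHF 738,379.17

This is an annuity due: 36 deposits of CHF 14,350.00 at the beginning of each six-month period.
Periodic rate r = 0.037/2 per half-year; n is counted in half-years.
FV = PMT × [((1+r)^n − 1)/r] × (1+r) = 14,350 × [(1+r)^36 − 1] / r × (1+r) = CHF 738,379.17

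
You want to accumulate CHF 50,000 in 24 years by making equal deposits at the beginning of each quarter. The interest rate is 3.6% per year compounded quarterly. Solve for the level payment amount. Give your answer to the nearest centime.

Level annuity due; solve FV = PMT × [((1+r)^n − 1)/r] × (1+r) for PMT.
Periodic rate r = 0.036/4 per quarter; n is counted in quarters.
With n = 96: PMT = 50,000 / ([((1+r)^n − 1)/r] × (1+r)) = CHF 327.09

CHF 327.09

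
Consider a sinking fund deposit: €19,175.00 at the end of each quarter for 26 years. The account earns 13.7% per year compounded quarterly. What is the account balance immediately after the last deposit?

€18,023,746.96

This is an ordinary annuity: 104 deposits of €19,175.00 at the end of each quarter.
Periodic rate r = 0.137/4 per quarter; n is counted in quarters.
FV = PMT × [((1+r)^n − 1)/r] = 19,175 × [(1+r)^104 − 1] / r = €18,023,746.96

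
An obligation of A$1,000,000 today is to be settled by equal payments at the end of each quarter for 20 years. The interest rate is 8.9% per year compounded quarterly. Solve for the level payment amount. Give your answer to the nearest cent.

Level ordinary annuity; solve PV = PMT × [(1 − (1+r)^−n)/r] for PMT.
Periodic rate r = 0.089/4 per quarter; n is counted in quarters.
With n = 80: PMT = 1,000,000 / ([(1 − (1+r)^−n)/r]) = A$26,870.72

A$26,870.72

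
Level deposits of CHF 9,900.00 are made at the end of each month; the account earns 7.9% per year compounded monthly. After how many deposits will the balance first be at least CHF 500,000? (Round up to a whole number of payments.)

Periodic rate r = 0.079/12 per month; n is counted in months.
Ordinary annuity FV: 500,000 = 9,900 × [((1+r)^n − 1)/r].
(1+r)^n = 1 + 500,000 × r / 9,900, so n = ln(1 + 500,000·r/9,900) / ln(1+r) = 43.75.
Round up to a whole number of payments: n = 44.

44 payments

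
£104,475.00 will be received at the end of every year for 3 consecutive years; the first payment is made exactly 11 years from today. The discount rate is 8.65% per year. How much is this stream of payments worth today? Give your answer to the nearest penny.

£116,084.08

Ordinary annuity of 3 payments, first payment at period 11.
Periodic rate r = 0.0865 per year.
The ordinary-annuity PV formula values the stream one period before the first payment (period 10); discount that back 10 periods:
PV₀ = 104,475 × [1 − (1+r)^−3] / r × (1+r)^−10 = £116,084.08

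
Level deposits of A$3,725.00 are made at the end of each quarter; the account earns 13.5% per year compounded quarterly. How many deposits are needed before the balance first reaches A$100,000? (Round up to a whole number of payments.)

20 payments

Periodic rate r = 0.135/4 per quarter; n is counted in quarters.
Ordinary annuity FV: 100,000 = 3,725 × [((1+r)^n − 1)/r].
(1+r)^n = 1 + 100,000 × r / 3,725, so n = ln(1 + 100,000·r/3,725) / ln(1+r) = 19.43.
Round up to a whole number of payments: n = 20.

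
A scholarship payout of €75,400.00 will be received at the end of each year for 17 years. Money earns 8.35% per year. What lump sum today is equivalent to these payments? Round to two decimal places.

€672,003.95

This is an ordinary annuity: 17 payments of €75,400.00 at the end of each year.
Periodic rate r = 0.0835 per year.
PV = PMT × [(1 − (1+r)^−n)/r] = 75,400 × [1 − (1+r)^−17] / r = €672,003.95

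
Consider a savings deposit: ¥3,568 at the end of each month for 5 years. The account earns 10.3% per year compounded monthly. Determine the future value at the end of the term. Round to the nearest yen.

This is an ordinary annuity: 60 deposits of ¥3,568 at the end of each month.
Periodic rate r = 0.103/12 per month; n is counted in months.
FV = PMT × [((1+r)^n − 1)/r] = 3,568 × [(1+r)^60 − 1] / r = ¥278,497

¥278,497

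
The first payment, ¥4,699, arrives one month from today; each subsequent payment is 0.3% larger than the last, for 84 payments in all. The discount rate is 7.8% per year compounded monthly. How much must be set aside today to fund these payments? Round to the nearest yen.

Periodic rate r = 0.078/12 per month; n is counted in months.
Growing ordinary annuity: PV = PMT₁ × [1 − ((1+g)/(1+r))^n] / (r − g) = 4,699 × [1 − ((1+0.003)/(1+r))^84] / (r − 0.003) = ¥340,593.

¥340,593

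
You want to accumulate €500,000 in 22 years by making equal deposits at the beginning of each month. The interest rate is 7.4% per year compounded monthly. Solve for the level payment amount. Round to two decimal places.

Level annuity due; solve FV = PMT × [((1+r)^n − 1)/r] × (1+r) for PMT.
Periodic rate r = 0.074/12 per month; n is counted in months.
With n = 264: PMT = 500,000 / ([((1+r)^n − 1)/r] × (1+r)) = €753.25

€753.25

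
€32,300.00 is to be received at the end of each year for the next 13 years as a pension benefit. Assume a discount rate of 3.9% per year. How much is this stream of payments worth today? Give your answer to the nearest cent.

This is an ordinary annuity: 13 payments of €32,300.00 at the end of each year.
Periodic rate r = 0.039 per year.
PV = PMT × [(1 − (1+r)^−n)/r] = 32,300 × [1 − (1+r)^−13] / r = €324,547.06

€324,547.06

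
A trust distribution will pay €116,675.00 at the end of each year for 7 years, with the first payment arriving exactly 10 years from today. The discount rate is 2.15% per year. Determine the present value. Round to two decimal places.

€619,969.03

Ordinary annuity of 7 payments, first payment at period 10.
Periodic rate r = 0.0215 per year.
The ordinary-annuity PV formula values the stream one period before the first payment (period 9); discount that back 9 periods:
PV₀ = 116,675 × [1 − (1+r)^−7] / r × (1+r)^−9 = €619,969.03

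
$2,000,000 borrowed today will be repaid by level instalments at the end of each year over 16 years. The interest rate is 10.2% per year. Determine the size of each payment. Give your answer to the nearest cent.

Level ordinary annuity; solve PV = PMT × [(1 − (1+r)^−n)/r] for PMT.
Periodic rate r = 0.102 per year.
With n = 16: PMT = 2,000,000 / ([(1 − (1+r)^−n)/r]) = $258,684.60

$258,684.60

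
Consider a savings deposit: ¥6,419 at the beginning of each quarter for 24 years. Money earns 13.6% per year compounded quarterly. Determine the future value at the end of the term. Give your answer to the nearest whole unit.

¥4,640,725

This is an annuity due: 96 deposits of ¥6,419 at the beginning of each quarter.
Periodic rate r = 0.136/4 per quarter; n is counted in quarters.
FV = PMT × [((1+r)^n − 1)/r] × (1+r) = 6,419 × [(1+r)^96 − 1] / r × (1+r) = ¥4,640,725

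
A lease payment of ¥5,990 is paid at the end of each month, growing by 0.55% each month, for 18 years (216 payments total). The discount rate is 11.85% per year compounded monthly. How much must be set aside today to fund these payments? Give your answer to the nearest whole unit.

Periodic rate r = 0.1185/12 per month; n is counted in months.
Growing ordinary annuity: PV = PMT₁ × [1 − ((1+g)/(1+r))^n] / (r − g) = 5,990 × [1 − ((1+0.0055)/(1+r))^216] / (r − 0.0055) = ¥833,135.

¥833,135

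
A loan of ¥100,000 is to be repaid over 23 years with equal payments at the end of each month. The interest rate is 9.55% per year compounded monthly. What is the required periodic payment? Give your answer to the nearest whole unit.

¥896

Level ordinary annuity; solve PV = PMT × [(1 − (1+r)^−n)/r] for PMT.
Periodic rate r = 0.0955/12 per month; n is counted in months.
With n = 276: PMT = 100,000 / ([(1 − (1+r)^−n)/r]) = ¥896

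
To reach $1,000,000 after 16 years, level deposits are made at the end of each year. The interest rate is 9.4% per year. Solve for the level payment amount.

Level ordinary annuity; solve FV = PMT × [((1+r)^n − 1)/r] for PMT.
Periodic rate r = 0.094 per year.
With n = 16: PMT = 1,000,000 / ([((1+r)^n − 1)/r]) = $29,283.93

$29,283.93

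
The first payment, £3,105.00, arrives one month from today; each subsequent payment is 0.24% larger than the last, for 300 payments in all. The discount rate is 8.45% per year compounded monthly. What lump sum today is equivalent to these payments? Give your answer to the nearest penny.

Periodic rate r = 0.0845/12 per month; n is counted in months.
Growing ordinary annuity: PV = PMT₁ × [1 − ((1+g)/(1+r))^n] / (r − g) = 3,105 × [1 − ((1+0.0024)/(1+r))^300] / (r − 0.0024) = £501,649.57.

£501,649.57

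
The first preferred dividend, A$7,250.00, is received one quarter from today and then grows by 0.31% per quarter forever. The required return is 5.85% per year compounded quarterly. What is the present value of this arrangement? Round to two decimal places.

Periodic rate r = 0.0585/4 per quarter.
Growing perpetuity (Gordon): PV = PMT₁ / (r − g) = 7,250 / (r − 0.0031) = A$629,067.25.

A$629,067.25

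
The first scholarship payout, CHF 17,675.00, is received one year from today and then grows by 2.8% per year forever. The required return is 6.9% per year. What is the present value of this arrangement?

CHF 431,097.56

Periodic rate r = 0.069 per year.
Growing perpetuity (Gordon): PV = PMT₁ / (r − g) = 17,675 / (r − 0.028) = CHF 431,097.56.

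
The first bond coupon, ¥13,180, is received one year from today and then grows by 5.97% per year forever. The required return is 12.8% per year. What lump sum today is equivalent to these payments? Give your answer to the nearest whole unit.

Periodic rate r = 0.128 per year.
Growing perpetuity (Gordon): PV = PMT₁ / (r − g) = 13,180 / (r − 0.0597) = ¥192,972.

¥192,972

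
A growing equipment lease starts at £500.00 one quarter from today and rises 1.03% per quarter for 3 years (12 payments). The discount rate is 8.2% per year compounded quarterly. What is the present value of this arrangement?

£5,566.79

Periodic rate r = 0.082/4 per quarter; n is counted in quarters.
Growing ordinary annuity: PV = PMT₁ × [1 − ((1+g)/(1+r))^n] / (r − g) = 500 × [1 − ((1+0.0103)/(1+r))^12] / (r − 0.0103) = £5,566.79.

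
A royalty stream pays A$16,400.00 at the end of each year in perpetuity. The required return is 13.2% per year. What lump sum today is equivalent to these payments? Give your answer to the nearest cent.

Periodic rate r = 0.132 per year.
Level perpetuity: PV = PMT / r = 16,400 / (0.132) = A$124,242.42.

A$124,242.42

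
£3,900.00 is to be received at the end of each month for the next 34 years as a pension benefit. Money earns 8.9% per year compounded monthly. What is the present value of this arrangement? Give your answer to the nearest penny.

This is an ordinary annuity: 408 payments of £3,900.00 at the end of each month.
Periodic rate r = 0.089/12 per month; n is counted in months.
PV = PMT × [(1 − (1+r)^−n)/r] = 3,900 × [1 − (1+r)^−408] / r = £500,048.01

£500,048.01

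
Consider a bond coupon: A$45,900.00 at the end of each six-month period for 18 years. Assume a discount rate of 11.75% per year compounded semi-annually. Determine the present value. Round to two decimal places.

This is an ordinary annuity: 36 payments of A$45,900.00 at the end of each six-month period.
Periodic rate r = 0.1175/2 per half-year; n is counted in half-years.
PV = PMT × [(1 − (1+r)^−n)/r] = 45,900 × [1 − (1+r)^−36] / r = A$681,220.96

A$681,220.96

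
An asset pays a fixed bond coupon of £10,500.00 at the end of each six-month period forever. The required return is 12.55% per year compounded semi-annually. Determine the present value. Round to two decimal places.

Periodic rate r = 0.1255/2 per half-year.
Level perpetuity: PV = PMT / r = 10,500 / (0.1255/2) = £167,330.68.

£167,330.68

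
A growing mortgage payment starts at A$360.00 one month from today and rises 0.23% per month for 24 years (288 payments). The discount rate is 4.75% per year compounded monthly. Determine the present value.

A$82,233.05

Periodic rate r = 0.0475/12 per month; n is counted in months.
Growing ordinary annuity: PV = PMT₁ × [1 − ((1+g)/(1+r))^n] / (r − g) = 360 × [1 − ((1+0.0023)/(1+r))^288] / (r − 0.0023) = A$82,233.05.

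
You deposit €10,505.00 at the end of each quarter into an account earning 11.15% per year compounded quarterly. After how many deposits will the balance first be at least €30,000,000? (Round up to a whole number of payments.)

Periodic rate r = 0.1115/4 per quarter; n is counted in quarters.
Ordinary annuity FV: 30,000,000 = 10,505 × [((1+r)^n − 1)/r].
(1+r)^n = 1 + 30,000,000 × r / 10,505, so n = ln(1 + 30,000,000·r/10,505) / ln(1+r) = 159.66.
Round up to a whole number of payments: n = 160.

160 payments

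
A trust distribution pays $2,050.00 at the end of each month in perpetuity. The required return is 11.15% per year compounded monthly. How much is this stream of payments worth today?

Periodic rate r = 0.1115/12 per month.
Level perpetuity: PV = PMT / r = 2,050 / (0.1115/12) = $220,627.80.

$220,627.80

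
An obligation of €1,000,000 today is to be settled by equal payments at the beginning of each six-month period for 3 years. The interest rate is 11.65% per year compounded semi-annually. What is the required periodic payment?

Level annuity due; solve PV = PMT × [(1 − (1+r)^−n)/r] × (1+r) for PMT.
Periodic rate r = 0.1165/2 per half-year; n is counted in half-years.
With n = 6: PMT = 1,000,000 / ([(1 − (1+r)^−n)/r] × (1+r)) = €191,113.47

€191,113.47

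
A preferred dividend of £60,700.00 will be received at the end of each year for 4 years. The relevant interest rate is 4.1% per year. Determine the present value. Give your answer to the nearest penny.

This is an ordinary annuity: 4 payments of £60,700.00 at the end of each year.
Periodic rate r = 0.041 per year.
PV = PMT × [(1 − (1+r)^−n)/r] = 60,700 × [1 − (1+r)^−4] / r = £219,816.36

£219,816.36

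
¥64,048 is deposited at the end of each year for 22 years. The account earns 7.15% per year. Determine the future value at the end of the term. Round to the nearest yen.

This is an ordinary annuity: 22 deposits of ¥64,048 at the end of each year.
Periodic rate r = 0.0715 per year.
FV = PMT × [((1+r)^n − 1)/r] = 64,048 × [(1+r)^22 − 1] / r = ¥3,197,088

¥3,197,088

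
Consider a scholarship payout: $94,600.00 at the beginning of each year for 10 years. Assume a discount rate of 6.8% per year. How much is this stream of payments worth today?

This is an annuity due: 10 payments of $94,600.00 at the beginning of each year.
Periodic rate r = 0.068 per year.
PV = PMT × [(1 − (1+r)^−n)/r] × (1+r) = 94,600 × [1 − (1+r)^−10] / r × (1+r) = $716,219.19

$716,219.19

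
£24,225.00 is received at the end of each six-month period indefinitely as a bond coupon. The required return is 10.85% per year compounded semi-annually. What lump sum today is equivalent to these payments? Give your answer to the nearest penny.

Periodic rate r = 0.1085/2 per half-year.
Level perpetuity: PV = PMT / r = 24,225 / (0.1085/2) = £446,543.78.

£446,543.78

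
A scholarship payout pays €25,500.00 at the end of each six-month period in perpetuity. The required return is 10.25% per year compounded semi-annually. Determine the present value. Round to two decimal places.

Periodic rate r = 0.1025/2 per half-year.
Level perpetuity: PV = PMT / r = 25,500 / (0.1025/2) = €497,560.98.

€497,560.98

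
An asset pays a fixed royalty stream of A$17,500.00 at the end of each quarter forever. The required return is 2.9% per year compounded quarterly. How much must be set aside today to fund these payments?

Periodic rate r = 0.029/4 per quarter.
Level perpetuity: PV = PMT / r = 17,500 / (0.029/4) = A$2,413,793.10.

A$2,413,793.10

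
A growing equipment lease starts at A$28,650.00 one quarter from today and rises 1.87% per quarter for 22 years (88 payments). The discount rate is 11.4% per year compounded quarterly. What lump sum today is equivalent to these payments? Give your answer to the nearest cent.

A$1,664,557.19

Periodic rate r = 0.114/4 per quarter; n is counted in quarters.
Growing ordinary annuity: PV = PMT₁ × [1 − ((1+g)/(1+r))^n] / (r − g) = 28,650 × [1 − ((1+0.0187)/(1+r))^88] / (r − 0.0187) = A$1,664,557.19.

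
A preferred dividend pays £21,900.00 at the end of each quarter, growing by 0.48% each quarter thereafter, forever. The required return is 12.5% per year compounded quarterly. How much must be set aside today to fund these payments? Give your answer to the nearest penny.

£827,977.32

Periodic rate r = 0.125/4 per quarter.
Growing perpetuity (Gordon): PV = PMT₁ / (r − g) = 21,900 / (r − 0.0048) = £827,977.32.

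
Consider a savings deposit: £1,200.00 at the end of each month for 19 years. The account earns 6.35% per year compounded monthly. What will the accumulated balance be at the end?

£528,639.82

This is an ordinary annuity: 228 deposits of £1,200.00 at the end of each month.
Periodic rate r = 0.0635/12 per month; n is counted in months.
FV = PMT × [((1+r)^n − 1)/r] = 1,200 × [(1+r)^228 − 1] / r = £528,639.82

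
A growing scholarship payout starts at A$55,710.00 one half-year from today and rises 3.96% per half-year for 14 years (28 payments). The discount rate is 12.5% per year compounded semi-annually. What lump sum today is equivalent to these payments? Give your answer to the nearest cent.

A$1,111,020.40

Periodic rate r = 0.125/2 per half-year; n is counted in half-years.
Growing ordinary annuity: PV = PMT₁ × [1 − ((1+g)/(1+r))^n] / (r − g) = 55,710 × [1 − ((1+0.0396)/(1+r))^28] / (r − 0.0396) = A$1,111,020.40.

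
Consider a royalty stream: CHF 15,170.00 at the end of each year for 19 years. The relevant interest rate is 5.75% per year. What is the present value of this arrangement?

This is an ordinary annuity: 19 payments of CHF 15,170.00 at the end of each year.
Periodic rate r = 0.0575 per year.
PV = PMT × [(1 − (1+r)^−n)/r] = 15,170 × [1 − (1+r)^−19] / r = CHF 172,626.98

CHF 172,626.98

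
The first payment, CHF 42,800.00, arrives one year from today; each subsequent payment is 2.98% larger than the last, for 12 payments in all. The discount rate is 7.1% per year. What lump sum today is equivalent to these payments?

CHF 390,039.86

Periodic rate r = 0.071 per year.
Growing ordinary annuity: PV = PMT₁ × [1 − ((1+g)/(1+r))^n] / (r − g) = 42,800 × [1 − ((1+0.0298)/(1+r))^12] / (r − 0.0298) = CHF 390,039.86.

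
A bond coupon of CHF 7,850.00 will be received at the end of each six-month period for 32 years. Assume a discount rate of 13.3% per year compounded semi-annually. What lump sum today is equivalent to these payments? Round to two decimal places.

This is an ordinary annuity: 64 payments of CHF 7,850.00 at the end of each six-month period.
Periodic rate r = 0.133/2 per half-year; n is counted in half-years.
PV = PMT × [(1 − (1+r)^−n)/r] = 7,850 × [1 − (1+r)^−64] / r = CHF 116,128.42

CHF 116,128.42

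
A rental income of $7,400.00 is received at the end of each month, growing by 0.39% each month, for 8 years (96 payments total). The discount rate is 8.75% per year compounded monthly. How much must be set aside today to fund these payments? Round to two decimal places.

Periodic rate r = 0.0875/12 per month; n is counted in months.
Growing ordinary annuity: PV = PMT₁ × [1 − ((1+g)/(1+r))^n] / (r − g) = 7,400 × [1 − ((1+0.0039)/(1+r))^96] / (r − 0.0039) = $603,483.78.

$603,483.78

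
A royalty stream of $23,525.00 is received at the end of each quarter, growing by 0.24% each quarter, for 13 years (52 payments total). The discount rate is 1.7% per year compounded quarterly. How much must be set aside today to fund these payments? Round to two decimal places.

$1,162,619.13

Periodic rate r = 0.017/4 per quarter; n is counted in quarters.
Growing ordinary annuity: PV = PMT₁ × [1 − ((1+g)/(1+r))^n] / (r − g) = 23,525 × [1 − ((1+0.0024)/(1+r))^52] / (r − 0.0024) = $1,162,619.13.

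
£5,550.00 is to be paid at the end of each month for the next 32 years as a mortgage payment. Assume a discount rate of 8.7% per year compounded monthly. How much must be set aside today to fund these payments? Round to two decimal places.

This is an ordinary annuity: 384 payments of £5,550.00 at the end of each month.
Periodic rate r = 0.087/12 per month; n is counted in months.
PV = PMT × [(1 − (1+r)^−n)/r] = 5,550 × [1 − (1+r)^−384] / r = £717,737.81

£717,737.81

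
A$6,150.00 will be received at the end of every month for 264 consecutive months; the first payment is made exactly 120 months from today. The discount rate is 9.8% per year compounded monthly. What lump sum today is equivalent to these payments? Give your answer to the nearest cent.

A$252,661.35

Ordinary annuity of 264 payments, first payment at period 120.
Periodic rate r = 0.098/12 per month; n is counted in months.
The ordinary-annuity PV formula values the stream one period before the first payment (period 119); discount that back 119 periods:
PV₀ = 6,150 × [1 − (1+r)^−264] / r × (1+r)^−119 = A$252,661.35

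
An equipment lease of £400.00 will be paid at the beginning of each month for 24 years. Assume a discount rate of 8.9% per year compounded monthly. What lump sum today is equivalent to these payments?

This is an annuity due: 288 payments of £400.00 at the beginning of each month.
Periodic rate r = 0.089/12 per month; n is counted in months.
PV = PMT × [(1 − (1+r)^−n)/r] × (1+r) = 400 × [1 − (1+r)^−288] / r × (1+r) = £47,863.68

£47,863.68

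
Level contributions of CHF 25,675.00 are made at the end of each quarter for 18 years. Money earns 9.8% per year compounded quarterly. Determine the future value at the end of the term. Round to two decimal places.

This is an ordinary annuity: 72 deposits of CHF 25,675.00 at the end of each quarter.
Periodic rate r = 0.098/4 per quarter; n is counted in quarters.
FV = PMT × [((1+r)^n − 1)/r] = 25,675 × [(1+r)^72 − 1] / r = CHF 4,938,991.56

CHF 4,938,991.56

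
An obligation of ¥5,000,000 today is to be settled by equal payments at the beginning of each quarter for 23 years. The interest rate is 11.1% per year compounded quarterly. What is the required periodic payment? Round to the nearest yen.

Level annuity due; solve PV = PMT × [(1 − (1+r)^−n)/r] × (1+r) for PMT.
Periodic rate r = 0.111/4 per quarter; n is counted in quarters.
With n = 92: PMT = 5,000,000 / ([(1 − (1+r)^−n)/r] × (1+r)) = ¥146,839

¥146,839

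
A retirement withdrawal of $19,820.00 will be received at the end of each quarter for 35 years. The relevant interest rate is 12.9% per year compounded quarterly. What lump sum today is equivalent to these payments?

$607,351.12

This is an ordinary annuity: 140 payments of $19,820.00 at the end of each quarter.
Periodic rate r = 0.129/4 per quarter; n is counted in quarters.
PV = PMT × [(1 − (1+r)^−n)/r] = 19,820 × [1 − (1+r)^−140] / r = $607,351.12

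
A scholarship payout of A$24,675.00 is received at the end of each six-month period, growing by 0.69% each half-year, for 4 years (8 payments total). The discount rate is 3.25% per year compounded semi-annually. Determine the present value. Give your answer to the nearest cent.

Periodic rate r = 0.0325/2 per half-year; n is counted in half-years.
Growing ordinary annuity: PV = PMT₁ × [1 − ((1+g)/(1+r))^n] / (r − g) = 24,675 × [1 − ((1+0.0069)/(1+r))^8] / (r − 0.0069) = A$188,102.35.

A$188,102.35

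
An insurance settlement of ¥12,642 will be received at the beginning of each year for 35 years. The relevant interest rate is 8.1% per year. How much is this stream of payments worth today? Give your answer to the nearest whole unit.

¥157,669

This is an annuity due: 35 payments of ¥12,642 at the beginning of each year.
Periodic rate r = 0.081 per year.
PV = PMT × [(1 − (1+r)^−n)/r] × (1+r) = 12,642 × [1 − (1+r)^−35] / r × (1+r) = ¥157,669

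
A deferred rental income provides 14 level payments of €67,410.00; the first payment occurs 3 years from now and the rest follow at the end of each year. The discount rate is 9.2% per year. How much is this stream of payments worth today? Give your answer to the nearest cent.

€435,241.64

Ordinary annuity of 14 payments, first payment at period 3.
Periodic rate r = 0.092 per year.
The ordinary-annuity PV formula values the stream one period before the first payment (period 2); discount that back 2 periods:
PV₀ = 67,410 × [1 − (1+r)^−14] / r × (1+r)^−2 = €435,241.64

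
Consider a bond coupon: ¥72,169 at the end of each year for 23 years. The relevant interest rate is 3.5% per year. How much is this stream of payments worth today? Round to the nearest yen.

¥1,127,309

This is an ordinary annuity: 23 payments of ¥72,169 at the end of each year.
Periodic rate r = 0.035 per year.
PV = PMT × [(1 − (1+r)^−n)/r] = 72,169 × [1 − (1+r)^−23] / r = ¥1,127,309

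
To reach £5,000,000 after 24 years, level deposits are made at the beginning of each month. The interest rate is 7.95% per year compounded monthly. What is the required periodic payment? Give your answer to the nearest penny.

£5,775.87

Level annuity due; solve FV = PMT × [((1+r)^n − 1)/r] × (1+r) for PMT.
Periodic rate r = 0.0795/12 per month; n is counted in months.
With n = 288: PMT = 5,000,000 / ([((1+r)^n − 1)/r] × (1+r)) = £5,775.87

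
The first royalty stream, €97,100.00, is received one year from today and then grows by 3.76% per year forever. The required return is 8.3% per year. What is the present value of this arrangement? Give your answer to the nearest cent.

€2,138,766.52

Periodic rate r = 0.083 per year.
Growing perpetuity (Gordon): PV = PMT₁ / (r − g) = 97,100 / (r − 0.0376) = €2,138,766.52.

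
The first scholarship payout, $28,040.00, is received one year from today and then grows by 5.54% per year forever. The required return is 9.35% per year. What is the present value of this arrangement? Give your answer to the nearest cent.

Periodic rate r = 0.0935 per year.
Growing perpetuity (Gordon): PV = PMT₁ / (r − g) = 28,040 / (r − 0.0554) = $735,958.01.

$735,958.01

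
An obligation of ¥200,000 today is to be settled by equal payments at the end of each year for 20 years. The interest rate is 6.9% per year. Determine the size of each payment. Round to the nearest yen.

¥18,732

Level ordinary annuity; solve PV = PMT × [(1 − (1+r)^−n)/r] for PMT.
Periodic rate r = 0.069 per year.
With n = 20: PMT = 200,000 / ([(1 − (1+r)^−n)/r]) = ¥18,732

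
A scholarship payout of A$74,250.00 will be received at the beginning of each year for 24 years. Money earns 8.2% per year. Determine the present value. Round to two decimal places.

This is an annuity due: 24 payments of A$74,250.00 at the beginning of each year.
Periodic rate r = 0.082 per year.
PV = PMT × [(1 − (1+r)^−n)/r] × (1+r) = 74,250 × [1 − (1+r)^−24] / r × (1+r) = A$831,944.21

A$831,944.21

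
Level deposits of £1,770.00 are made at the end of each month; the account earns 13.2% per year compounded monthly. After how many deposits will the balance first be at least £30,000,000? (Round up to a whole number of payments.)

Periodic rate r = 0.132/12 per month; n is counted in months.
Ordinary annuity FV: 30,000,000 = 1,770 × [((1+r)^n − 1)/r].
(1+r)^n = 1 + 30,000,000 × r / 1,770, so n = ln(1 + 30,000,000·r/1,770) / ln(1+r) = 478.38.
Round up to a whole number of payments: n = 479.

479 payments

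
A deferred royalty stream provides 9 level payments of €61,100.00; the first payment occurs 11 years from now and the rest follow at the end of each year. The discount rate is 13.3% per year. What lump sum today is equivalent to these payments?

€88,955.21

Ordinary annuity of 9 payments, first payment at period 11.
Periodic rate r = 0.133 per year.
The ordinary-annuity PV formula values the stream one period before the first payment (period 10); discount that back 10 periods:
PV₀ = 61,100 × [1 − (1+r)^−9] / r × (1+r)^−10 = €88,955.21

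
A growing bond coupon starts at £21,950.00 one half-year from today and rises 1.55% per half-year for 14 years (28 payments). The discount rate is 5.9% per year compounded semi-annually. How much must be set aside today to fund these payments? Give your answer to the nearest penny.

Periodic rate r = 0.059/2 per half-year; n is counted in half-years.
Growing ordinary annuity: PV = PMT₁ × [1 − ((1+g)/(1+r))^n] / (r − g) = 21,950 × [1 − ((1+0.0155)/(1+r))^28] / (r − 0.0155) = £499,278.13.

£499,278.13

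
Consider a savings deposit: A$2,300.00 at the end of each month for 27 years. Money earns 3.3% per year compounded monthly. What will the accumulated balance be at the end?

This is an ordinary annuity: 324 deposits of A$2,300.00 at the end of each month.
Periodic rate r = 0.033/12 per month; n is counted in months.
FV = PMT × [((1+r)^n − 1)/r] = 2,300 × [(1+r)^324 − 1] / r = A$1,199,836.37

A$1,199,836.37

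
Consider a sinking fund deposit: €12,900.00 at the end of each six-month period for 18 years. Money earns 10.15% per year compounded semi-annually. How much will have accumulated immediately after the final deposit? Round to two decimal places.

€1,256,352.06

This is an ordinary annuity: 36 deposits of €12,900.00 at the end of each six-month period.
Periodic rate r = 0.1015/2 per half-year; n is counted in half-years.
FV = PMT × [((1+r)^n − 1)/r] = 12,900 × [(1+r)^36 − 1] / r = €1,256,352.06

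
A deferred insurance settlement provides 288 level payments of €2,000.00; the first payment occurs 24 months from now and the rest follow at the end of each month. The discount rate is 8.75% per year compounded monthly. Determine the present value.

Ordinary annuity of 288 payments, first payment at period 24.
Periodic rate r = 0.0875/12 per month; n is counted in months.
The ordinary-annuity PV formula values the stream one period before the first payment (period 23); discount that back 23 periods:
PV₀ = 2,000 × [1 − (1+r)^−288] / r × (1+r)^−23 = €203,440.57

€203,440.57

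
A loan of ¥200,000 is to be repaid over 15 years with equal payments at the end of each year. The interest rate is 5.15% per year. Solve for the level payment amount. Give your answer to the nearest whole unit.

¥19,464

Level ordinary annuity; solve PV = PMT × [(1 − (1+r)^−n)/r] for PMT.
Periodic rate r = 0.0515 per year.
With n = 15: PMT = 200,000 / ([(1 − (1+r)^−n)/r]) = ¥19,464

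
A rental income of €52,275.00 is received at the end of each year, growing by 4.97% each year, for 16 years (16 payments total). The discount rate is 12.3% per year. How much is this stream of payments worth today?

Periodic rate r = 0.123 per year.
Growing ordinary annuity: PV = PMT₁ × [1 − ((1+g)/(1+r))^n] / (r − g) = 52,275 × [1 − ((1+0.0497)/(1+r))^16] / (r − 0.0497) = €470,974.56.

€470,974.56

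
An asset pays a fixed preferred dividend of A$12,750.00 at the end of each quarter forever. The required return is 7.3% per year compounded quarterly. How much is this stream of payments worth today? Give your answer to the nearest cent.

Periodic rate r = 0.073/4 per quarter.
Level perpetuity: PV = PMT / r = 12,750 / (0.073/4) = A$698,630.14.

A$698,630.14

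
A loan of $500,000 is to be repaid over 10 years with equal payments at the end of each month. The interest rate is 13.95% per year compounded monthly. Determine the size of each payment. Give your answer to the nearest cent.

Level ordinary annuity; solve PV = PMT × [(1 − (1+r)^−n)/r] for PMT.
Periodic rate r = 0.1395/12 per month; n is counted in months.
With n = 120: PMT = 500,000 / ([(1 − (1+r)^−n)/r]) = $7,748.30

$7,748.30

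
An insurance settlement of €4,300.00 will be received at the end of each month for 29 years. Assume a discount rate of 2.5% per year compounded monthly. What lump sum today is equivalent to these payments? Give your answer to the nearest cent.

This is an ordinary annuity: 348 payments of €4,300.00 at the end of each month.
Periodic rate r = 0.025/12 per month; n is counted in months.
PV = PMT × [(1 − (1+r)^−n)/r] = 4,300 × [1 − (1+r)^−348] / r = €1,063,599.91

€1,063,599.91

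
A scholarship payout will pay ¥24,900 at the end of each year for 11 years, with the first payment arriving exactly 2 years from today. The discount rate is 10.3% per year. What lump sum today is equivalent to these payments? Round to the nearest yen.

¥144,621

Ordinary annuity of 11 payments, first payment at period 2.
Periodic rate r = 0.103 per year.
The ordinary-annuity PV formula values the stream one period before the first payment (period 1); discount that back 1 periods:
PV₀ = 24,900 × [1 − (1+r)^−11] / r × (1+r)^−1 = ¥144,621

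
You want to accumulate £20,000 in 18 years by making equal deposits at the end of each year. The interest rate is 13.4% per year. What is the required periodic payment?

Level ordinary annuity; solve FV = PMT × [((1+r)^n − 1)/r] for PMT.
Periodic rate r = 0.134 per year.
With n = 18: PMT = 20,000 / ([((1+r)^n − 1)/r]) = £311.02

£311.02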